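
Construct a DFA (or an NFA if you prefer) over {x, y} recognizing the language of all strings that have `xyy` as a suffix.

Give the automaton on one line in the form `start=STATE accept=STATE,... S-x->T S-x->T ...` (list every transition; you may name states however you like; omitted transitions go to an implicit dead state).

Let each state record the length of the longest suffix of the input read so far that is also a prefix of `xyy`. s1 means the last symbol is `x`; s2 means the last 2 symbols are `xy`; s3 means the last 3 symbols are `xyy`. Accept only at s3, where the string currently ends in `xyy`.
With 4 states:
        x   y  
>  s0   s1  s0 
   s1   s1  s2 
   s2   s1  s3 
 * s3   s1  s0 
(> = start, * = accepting)

start=s0 accept=s3 s0-x->s1 s0-y->s0 s1-x->s1 s1-y->s2 s2-x->s1 s2-y->s3 s3-x->s1 s3-y->s0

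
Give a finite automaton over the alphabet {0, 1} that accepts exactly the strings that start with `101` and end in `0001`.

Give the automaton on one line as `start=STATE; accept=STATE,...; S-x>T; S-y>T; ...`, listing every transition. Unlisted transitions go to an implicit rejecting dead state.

Run two small machines in parallel and take their product. The first has 5 states tracking whether the input so far still matches the prefix `101`; the second has 5 states tracking how much of the suffix `0001` has currently been matched. A product state is a pair (one from each), accepting exactly when both do.
A 13-state machine:
          0    1  
>  q0     q1   q2 
   q1     q3   q4 
   q2     q5   q4 
   q3     q6   q4 
   q4     q1   q4 
   q5     q3   q7 
   q6     q6   q8 
   q7     q9   q7 
   q8     q1   q4 
   q9    q10   q7 
   q10   q11   q7 
   q11   q11  q12 
 * q12    q9   q7 
(> = start, * = accepting)

start=q0; accept=q12; q0-0>q1; q0-1>q2; q1-0>q3; q1-1>q4; q2-0>q5; q2-1>q4; q3-0>q6; q3-1>q4; q4-0>q1; q4-1>q4; q5-0>q3; q5-1>q7; q6-0>q6; q6-1>q8; q7-0>q9; q7-1>q7; q8-0>q1; q8-1>q4; q9-0>q10; q9-1>q7; q10-0>q11; q10-1>q7; q11-0>q11; q11-1>q12; q12-0>q9; q12-1>q7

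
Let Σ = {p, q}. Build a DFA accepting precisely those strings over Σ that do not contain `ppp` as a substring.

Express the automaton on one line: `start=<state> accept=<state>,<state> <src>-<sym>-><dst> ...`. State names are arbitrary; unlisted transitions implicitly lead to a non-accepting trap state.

start=s0 accept=s0,s1,s2 s0-p->s1 s0-q->s0 s1-p->s2 s1-q->s0 s2-p->s3 s2-q->s0 s3-p->s3 s3-q->s3

Track partial matches of the forbidden pattern `ppp`. State s3 is a dead state reached once `ppp` has occurred; every other state accepts. s0 means no part of `ppp` is currently matched.
4 states suffice.
        p   q  
>* s0   s1  s0 
 * s1   s2  s0 
 * s2   s3  s0 
   s3   s3  s3 
(> = start, * = accepting)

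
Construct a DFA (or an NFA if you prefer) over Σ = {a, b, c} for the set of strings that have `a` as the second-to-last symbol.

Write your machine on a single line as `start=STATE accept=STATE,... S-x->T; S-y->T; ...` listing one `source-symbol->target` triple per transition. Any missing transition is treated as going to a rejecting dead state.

start=s0; accept=s4,s5,s6; s0-a->s1; s0-b->s2; s0-c->s3; s1-a->s4; s1-b->s5; s1-c->s6; s2-a->s7; s2-b->s8; s2-c->s9; s3-a->s10; s3-b->s11; s3-c->s12; s4-a->s4; s4-b->s5; s4-c->s6; s5-a->s7; s5-b->s8; s5-c->s9; s6-a->s10; s6-b->s11; s6-c->s12; s7-a->s4; s7-b->s5; s7-c->s6; s8-a->s7; s8-b->s8; s8-c->s9; s9-a->s10; s9-b->s11; s9-c->s12; s10-a->s4; s10-b->s5; s10-c->s6; s11-a->s7; s11-b->s8; s11-c->s9; s12-a->s10; s12-b->s11; s12-c->s12

Because acceptance depends on a position counted from the end, the machine has to buffer the most recent 2 symbols. Make each state the string of the last up-to-2 symbols read; on input `x` shift the window left and append `x`. Accept when the buffered window has length 2 and begins with `a`.
          a    b    c  
>  s0     s1   s2   s3 
   s1     s4   s5   s6 
   s2     s7   s8   s9 
   s3    s10  s11  s12 
 * s4     s4   s5   s6 
 * s5     s7   s8   s9 
 * s6    s10  s11  s12 
   s7     s4   s5   s6 
   s8     s7   s8   s9 
   s9    s10  s11  s12 
   s10    s4   s5   s6 
   s11    s7   s8   s9 
   s12   s10  s11  s12 
(> = start, * = accepting)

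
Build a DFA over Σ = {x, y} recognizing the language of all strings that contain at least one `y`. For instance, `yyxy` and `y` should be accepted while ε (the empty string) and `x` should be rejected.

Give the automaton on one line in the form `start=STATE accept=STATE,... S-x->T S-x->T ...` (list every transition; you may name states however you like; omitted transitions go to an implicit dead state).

Only the number of `y`s matters, and only up to 2. Make a chain q0 → q1 → q2 advanced by each `y` (with q2 absorbing); every other symbol self-loops. The accepting set is {q1, q2}.
        x   y  
>  q0   q0  q1 
 * q1   q1  q2 
 * q2   q2  q2 
(> = start, * = accepting)

start=q0 accept=q1,q2 q0-x->q0 q0-y->q1 q1-x->q1 q1-y->q2 q2-x->q2 q2-y->q2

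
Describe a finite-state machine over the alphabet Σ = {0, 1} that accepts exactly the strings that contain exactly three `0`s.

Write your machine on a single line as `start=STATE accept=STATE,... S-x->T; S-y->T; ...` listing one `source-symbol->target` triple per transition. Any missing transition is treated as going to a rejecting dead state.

start=q0; accept=q3; q0-0->q1; q0-1->q0; q1-0->q2; q1-1->q1; q2-0->q3; q2-1->q2; q3-0->q4; q3-1->q3; q4-0->q4; q4-1->q4

Only the number of `0`s matters, and only up to 4. Make a chain q0 → q1 → q2 → q3 → q4 advanced by each `0` (with q4 absorbing); every other symbol self-loops. The accepting set is {q3}.
5 states suffice.
        0   1  
>  q0   q1  q0 
   q1   q2  q1 
   q2   q3  q2 
 * q3   q4  q3 
   q4   q4  q4 
(> = start, * = accepting)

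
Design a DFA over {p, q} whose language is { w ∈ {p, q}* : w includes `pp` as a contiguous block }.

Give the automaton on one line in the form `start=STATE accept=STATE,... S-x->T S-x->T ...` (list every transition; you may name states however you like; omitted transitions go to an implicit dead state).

start=S0 accept=S2 S0-p->S1 S0-q->S0 S1-p->S2 S1-q->S0 S2-p->S2 S2-q->S2

States S0..S1 record the length of the longest prefix of `pp` that matches the current input suffix. Reaching S2 means `pp` has been seen, and we stay there forever. Accept from S2.
3 states suffice.
        p   q  
>  S0   S1  S0 
   S1   S2  S0 
 * S2   S2  S2 
(> = start, * = accepting)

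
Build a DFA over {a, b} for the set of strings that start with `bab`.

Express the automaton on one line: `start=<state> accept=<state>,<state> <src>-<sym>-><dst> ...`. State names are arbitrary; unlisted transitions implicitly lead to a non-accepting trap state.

Walk along `bab` while the input agrees: from q0 take `b` to q1, and so on. Any deviation drops to the rejecting sink q4. Once q3 is reached the prefix is confirmed and every continuation is accepted.
5 states suffice.
        a   b  
>  q0   q4  q1 
   q1   q2  q4 
   q2   q4  q3 
 * q3   q3  q3 
   q4   q4  q4 
(> = start, * = accepting)

start=q0 accept=q3 q0-a->q4 q0-b->q1 q1-a->q2 q1-b->q4 q2-a->q4 q2-b->q3 q3-a->q3 q3-b->q3 q4-a->q4 q4-b->q4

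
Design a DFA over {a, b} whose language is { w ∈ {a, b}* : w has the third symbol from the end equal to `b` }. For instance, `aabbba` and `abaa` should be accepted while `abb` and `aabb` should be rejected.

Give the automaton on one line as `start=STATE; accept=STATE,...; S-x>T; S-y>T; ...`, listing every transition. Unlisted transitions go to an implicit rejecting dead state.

Because acceptance depends on a position counted from the end, the machine has to buffer the most recent 3 symbols. Make each state the string of the last up-to-3 symbols read; on input `x` shift the window left and append `x`. Accept when the buffered window has length 3 and begins with `b`.
A 15-state machine:
          a    b  
>  s0     s1   s2 
   s1     s3   s4 
   s2     s5   s6 
   s3     s7   s8 
   s4     s9  s10 
   s5    s11  s12 
   s6    s13  s14 
   s7     s7   s8 
   s8     s9  s10 
   s9    s11  s12 
   s10   s13  s14 
 * s11    s7   s8 
 * s12    s9  s10 
 * s13   s11  s12 
 * s14   s13  s14 
(> = start, * = accepting)

start=s0; accept=s11,s12,s13,s14; s0-a>s1; s0-b>s2; s1-a>s3; s1-b>s4; s2-a>s5; s2-b>s6; s3-a>s7; s3-b>s8; s4-a>s9; s4-b>s10; s5-a>s11; s5-b>s12; s6-a>s13; s6-b>s14; s7-a>s7; s7-b>s8; s8-a>s9; s8-b>s10; s9-a>s11; s9-b>s12; s10-a>s13; s10-b>s14; s11-a>s7; s11-b>s8; s12-a>s9; s12-b>s10; s13-a>s11; s13-b>s12; s14-a>s13; s14-b>s14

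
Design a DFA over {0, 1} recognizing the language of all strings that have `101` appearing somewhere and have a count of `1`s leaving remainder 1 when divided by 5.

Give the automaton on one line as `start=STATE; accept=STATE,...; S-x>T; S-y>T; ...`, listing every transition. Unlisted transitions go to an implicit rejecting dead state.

start=A; accept=T; A-0>A; A-1>B; B-0>C; B-1>D; C-0>E; C-1>F; D-0>G; D-1>H; E-0>E; E-1>D; F-0>F; F-1>I; G-0>J; G-1>I; H-0>K; H-1>L; I-0>I; I-1>M; J-0>J; J-1>H; K-0>N; K-1>M; L-0>O; L-1>P; M-0>M; M-1>Q; N-0>N; N-1>L; O-0>R; O-1>Q; P-0>S; P-1>B; Q-0>Q; Q-1>T; R-0>R; R-1>P; S-0>A; S-1>T; T-0>T; T-1>F

Run two small machines in parallel and take their product. The first has 4 states tracking whether and how much of `101` has been seen; the second has 5 states tracking the count of `1`s modulo 5. A product state is a pair (one from each), accepting exactly when both do.
With 20 states:
       0  1 
>  A   A  B 
   B   C  D 
   C   E  F 
   D   G  H 
   E   E  D 
   F   F  I 
   G   J  I 
   H   K  L 
   I   I  M 
   J   J  H 
   K   N  M 
   L   O  P 
   M   M  Q 
   N   N  L 
   O   R  Q 
   P   S  B 
   Q   Q  T 
   R   R  P 
   S   A  T 
 * T   T  F 
(> = start, * = accepting)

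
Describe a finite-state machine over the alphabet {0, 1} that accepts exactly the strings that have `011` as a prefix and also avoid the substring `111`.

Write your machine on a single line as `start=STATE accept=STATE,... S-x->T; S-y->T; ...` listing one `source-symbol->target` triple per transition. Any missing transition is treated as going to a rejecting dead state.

start=s0; accept=s6,s8,s10; s0-0->s1; s0-1->s2; s1-0->s3; s1-1->s4; s2-0->s3; s2-1->s5; s3-0->s3; s3-1->s2; s4-0->s3; s4-1->s6; s5-0->s3; s5-1->s7; s6-0->s8; s6-1->s9; s7-0->s7; s7-1->s7; s8-0->s8; s8-1->s10; s9-0->s9; s9-1->s9; s10-0->s8; s10-1->s6

Build one automaton per condition and run them in lockstep. The first has 5 states tracking whether the input so far still matches the prefix `011`; the second has 4 states tracking partial matches of the forbidden pattern `111`. A product state is a pair (one from each), accepting exactly when both do.
11 states suffice.
          0    1  
>  s0     s1   s2 
   s1     s3   s4 
   s2     s3   s5 
   s3     s3   s2 
   s4     s3   s6 
   s5     s3   s7 
 * s6     s8   s9 
   s7     s7   s7 
 * s8     s8  s10 
   s9     s9   s9 
 * s10    s8   s6 
(> = start, * = accepting)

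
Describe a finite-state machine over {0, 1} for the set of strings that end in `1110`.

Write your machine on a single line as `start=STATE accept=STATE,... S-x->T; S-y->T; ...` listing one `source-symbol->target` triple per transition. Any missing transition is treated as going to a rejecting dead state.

Remember how much of `1110` the current input suffix matches. State q0 means no match yet; q1 means the last symbol is `1`; q2 means the last 2 symbols are `11`; q3 means the last 3 symbols are `111`; q4 means the last 4 symbols are `1110`. Only q4 accepts. On a mismatch, fall back to the longest proper suffix that is still a prefix of `1110`.
        0   1  
>  q0   q0  q1 
   q1   q0  q2 
   q2   q0  q3 
   q3   q4  q3 
 * q4   q0  q1 
(> = start, * = accepting)

start=q0; accept=q4; q0-0->q0; q0-1->q1; q1-0->q0; q1-1->q2; q2-0->q0; q2-1->q3; q3-0->q4; q3-1->q3; q4-0->q0; q4-1->q1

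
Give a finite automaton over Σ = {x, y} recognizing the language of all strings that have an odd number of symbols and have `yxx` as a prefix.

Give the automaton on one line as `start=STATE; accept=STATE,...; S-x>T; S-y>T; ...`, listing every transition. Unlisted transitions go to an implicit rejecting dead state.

start=s0; accept=s5; s0-x>s1; s0-y>s2; s1-x>s3; s1-y>s3; s2-x>s4; s2-y>s3; s3-x>s1; s3-y>s1; s4-x>s5; s4-y>s1; s5-x>s6; s5-y>s6; s6-x>s5; s6-y>s5

Build one automaton per condition and run them in lockstep. One (2 states) tracks the input length modulo 2; the other (5 states) tracks whether the input so far still matches the prefix `yxx`. Each combined state is a pair, one component from each; accept when both components accept.
        x   y  
>  s0   s1  s2 
   s1   s3  s3 
   s2   s4  s3 
   s3   s1  s1 
   s4   s5  s1 
 * s5   s6  s6 
   s6   s5  s5 
(> = start, * = accepting)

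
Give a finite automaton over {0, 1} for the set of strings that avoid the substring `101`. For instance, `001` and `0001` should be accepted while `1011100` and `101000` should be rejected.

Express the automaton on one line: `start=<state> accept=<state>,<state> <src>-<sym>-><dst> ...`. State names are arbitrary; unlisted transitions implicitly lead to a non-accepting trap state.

This is the complement of 'contains `101`'. Use the same substring-matching states — S0 through S3 holding how much of `101` has just been matched — but flip the accepting set: everything except the trap S3 accepts.
        0   1  
>* S0   S0  S1 
 * S1   S2  S1 
 * S2   S0  S3 
   S3   S3  S3 
(> = start, * = accepting)

start=S0 accept=S0,S1,S2 S0-0->S0 S0-1->S1 S1-0->S2 S1-1->S1 S2-0->S0 S2-1->S3 S3-0->S3 S3-1->S3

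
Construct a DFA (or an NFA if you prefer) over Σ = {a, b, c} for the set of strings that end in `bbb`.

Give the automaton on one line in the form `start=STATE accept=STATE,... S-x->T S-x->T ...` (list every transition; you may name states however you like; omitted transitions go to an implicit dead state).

start=q0 accept=q3 q0-a->q0 q0-b->q1 q0-c->q0 q1-a->q0 q1-b->q2 q1-c->q0 q2-a->q0 q2-b->q3 q2-c->q0 q3-a->q0 q3-b->q3 q3-c->q0

Let each state record the length of the longest suffix of the input read so far that is also a prefix of `bbb`. q1 means the last symbol is `b`; q2 means the last 2 symbols are `bb`; q3 means the last 3 symbols are `bbb`. Accept only at q3, where the string currently ends in `bbb`.
        a   b   c  
>  q0   q0  q1  q0 
   q1   q0  q2  q0 
   q2   q0  q3  q0 
 * q3   q0  q3  q0 
(> = start, * = accepting)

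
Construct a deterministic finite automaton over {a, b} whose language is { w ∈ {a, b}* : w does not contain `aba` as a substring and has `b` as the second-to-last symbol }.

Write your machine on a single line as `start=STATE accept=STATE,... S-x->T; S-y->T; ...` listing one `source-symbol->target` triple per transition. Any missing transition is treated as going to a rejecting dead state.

Build one automaton per condition and run them in lockstep. The first has 4 states tracking partial matches of the forbidden pattern `aba`; the second has 7 states tracking the last 2 symbols read. A product state is a pair (one from each), accepting exactly when both do. Equivalent product states are then merged.
With 7 states:
        a   b  
>  q0   q1  q2 
   q1   q1  q3 
   q2   q4  q5 
   q3   q6  q5 
 * q4   q1  q3 
 * q5   q4  q5 
   q6   q6  q6 
(> = start, * = accepting)

start=q0; accept=q4,q5; q0-a->q1; q0-b->q2; q1-a->q1; q1-b->q3; q2-a->q4; q2-b->q5; q3-a->q6; q3-b->q5; q4-a->q1; q4-b->q3; q5-a->q4; q5-b->q5; q6-a->q6; q6-b->q6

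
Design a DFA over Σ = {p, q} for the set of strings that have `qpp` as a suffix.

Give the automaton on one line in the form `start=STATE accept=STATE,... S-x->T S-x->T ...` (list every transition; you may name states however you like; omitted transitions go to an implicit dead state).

Remember how much of `qpp` the current input suffix matches. State s0 means no match yet; s1 means the last symbol is `q`; s2 means the last 2 symbols are `qp`; s3 means the last 3 symbols are `qpp`. Only s3 accepts. On a mismatch, fall back to the longest proper suffix that is still a prefix of `qpp`.
4 states suffice.
        p   q  
>  s0   s0  s1 
   s1   s2  s1 
   s2   s3  s1 
 * s3   s0  s1 
(> = start, * = accepting)

start=s0 accept=s3 s0-p->s0 s0-q->s1 s1-p->s2 s1-q->s1 s2-p->s3 s2-q->s1 s3-p->s0 s3-q->s1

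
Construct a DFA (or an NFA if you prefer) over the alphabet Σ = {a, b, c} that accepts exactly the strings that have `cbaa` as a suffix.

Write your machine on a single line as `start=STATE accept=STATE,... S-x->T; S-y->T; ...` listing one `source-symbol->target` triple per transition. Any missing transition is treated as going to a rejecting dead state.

start=S0; accept=S4; S0-a->S0; S0-b->S0; S0-c->S1; S1-a->S0; S1-b->S2; S1-c->S1; S2-a->S3; S2-b->S0; S2-c->S1; S3-a->S4; S3-b->S0; S3-c->S1; S4-a->S0; S4-b->S0; S4-c->S1

Remember how much of `cbaa` the current input suffix matches. State S0 means no match yet; S1 means the last symbol is `c`; S2 means the last 2 symbols are `cb`; S3 means the last 3 symbols are `cba`; S4 means the last 4 symbols are `cbaa`. Only S4 accepts. On a mismatch, fall back to the longest proper suffix that is still a prefix of `cbaa`.
A 5-state machine:
        a   b   c  
>  S0   S0  S0  S1 
   S1   S0  S2  S1 
   S2   S3  S0  S1 
   S3   S4  S0  S1 
 * S4   S0  S0  S1 
(> = start, * = accepting)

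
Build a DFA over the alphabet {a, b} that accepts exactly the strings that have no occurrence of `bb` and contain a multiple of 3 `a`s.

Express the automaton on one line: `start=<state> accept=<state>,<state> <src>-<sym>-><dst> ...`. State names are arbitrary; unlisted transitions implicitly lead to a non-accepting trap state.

start=q0 accept=q0,q2 q0-a->q1 q0-b->q2 q1-a->q3 q1-b->q4 q2-a->q1 q2-b->q5 q3-a->q0 q3-b->q6 q4-a->q3 q4-b->q7 q5-a->q7 q5-b->q5 q6-a->q0 q6-b->q8 q7-a->q8 q7-b->q7 q8-a->q5 q8-b->q8

Run two small machines in parallel and take their product. The first has 3 states tracking partial matches of the forbidden pattern `bb`; the second has 3 states tracking the count of `a`s modulo 3. A product state is a pair (one from each), accepting exactly when both do.
        a   b  
>* q0   q1  q2 
   q1   q3  q4 
 * q2   q1  q5 
   q3   q0  q6 
   q4   q3  q7 
   q5   q7  q5 
   q6   q0  q8 
   q7   q8  q7 
   q8   q5  q8 
(> = start, * = accepting)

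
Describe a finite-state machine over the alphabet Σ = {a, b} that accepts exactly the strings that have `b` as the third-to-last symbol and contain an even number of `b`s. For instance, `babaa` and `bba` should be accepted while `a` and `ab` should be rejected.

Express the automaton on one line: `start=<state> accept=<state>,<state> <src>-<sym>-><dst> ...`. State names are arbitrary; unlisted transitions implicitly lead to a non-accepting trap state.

start=S0 accept=S12,S13,S19,S22 S0-a->S1 S0-b->S2 S1-a->S3 S1-b->S4 S2-a->S5 S2-b->S6 S3-a->S7 S3-b->S8 S4-a->S9 S4-b->S10 S5-a->S11 S5-b->S12 S6-a->S13 S6-b->S14 S7-a->S7 S7-b->S8 S8-a->S9 S8-b->S10 S9-a->S11 S9-b->S12 S10-a->S13 S10-b->S14 S11-a->S15 S11-b->S16 S12-a->S17 S12-b->S18 S13-a->S19 S13-b->S20 S14-a->S21 S14-b->S22 S15-a->S15 S15-b->S16 S16-a->S17 S16-b->S18 S17-a->S19 S17-b->S20 S18-a->S21 S18-b->S22 S19-a->S7 S19-b->S8 S20-a->S9 S20-b->S10 S21-a->S11 S21-b->S12 S22-a->S13 S22-b->S14

Run two small machines in parallel and take their product. The first has 15 states tracking the last 3 symbols read; the second has 2 states tracking the count of `b`s modulo 2. A product state is a pair (one from each), accepting exactly when both do.
          a    b  
>  S0     S1   S2 
   S1     S3   S4 
   S2     S5   S6 
   S3     S7   S8 
   S4     S9  S10 
   S5    S11  S12 
   S6    S13  S14 
   S7     S7   S8 
   S8     S9  S10 
   S9    S11  S12 
   S10   S13  S14 
   S11   S15  S16 
 * S12   S17  S18 
 * S13   S19  S20 
   S14   S21  S22 
   S15   S15  S16 
   S16   S17  S18 
   S17   S19  S20 
   S18   S21  S22 
 * S19    S7   S8 
   S20    S9  S10 
   S21   S11  S12 
 * S22   S13  S14 
(> = start, * = accepting)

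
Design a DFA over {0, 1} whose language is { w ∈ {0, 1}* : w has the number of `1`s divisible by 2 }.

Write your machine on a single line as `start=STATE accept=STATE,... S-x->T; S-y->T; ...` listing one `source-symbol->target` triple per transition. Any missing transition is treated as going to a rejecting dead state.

The only thing that matters is how many `1`s have appeared, reduced mod 2. Use one state per residue: A for 0, …, B for 1. Reading `1` moves to the next residue; anything else stays put. A is accepting.
With 2 states:
       0  1 
>* A   A  B 
   B   B  A 
(> = start, * = accepting)

start=A; accept=A; A-0->A; A-1->B; B-0->B; B-1->A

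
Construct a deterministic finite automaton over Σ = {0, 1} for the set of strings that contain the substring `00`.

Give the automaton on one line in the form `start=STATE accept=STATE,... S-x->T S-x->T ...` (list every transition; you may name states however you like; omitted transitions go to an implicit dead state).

States S0..S1 record the length of the longest prefix of `00` that matches the current input suffix. Reaching S2 means `00` has been seen, and we stay there forever. Accept from S2.
        0   1  
>  S0   S1  S0 
   S1   S2  S0 
 * S2   S2  S2 
(> = start, * = accepting)

start=S0 accept=S2 S0-0->S1 S0-1->S0 S1-0->S2 S1-1->S0 S2-0->S2 S2-1->S2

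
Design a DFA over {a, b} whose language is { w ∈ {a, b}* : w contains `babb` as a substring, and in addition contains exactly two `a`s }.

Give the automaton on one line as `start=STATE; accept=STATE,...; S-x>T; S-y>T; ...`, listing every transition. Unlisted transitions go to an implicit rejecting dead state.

Build one automaton per condition and run them in lockstep. One (5 states) tracks whether and how much of `babb` has been seen; the other (4 states) tracks the count of `a`s, saturating at 3. Each combined state is a pair, one component from each; accept when both components accept. Equivalent product states are then merged.
          a    b  
>  q0     q1   q2 
   q1     q3   q4 
   q2     q5   q2 
   q3     q3   q3 
   q4     q6   q4 
   q5     q3   q7 
   q6     q3   q8 
   q7     q6   q9 
   q8     q3  q10 
   q9    q10   q9 
 * q10    q3  q10 
(> = start, * = accepting)

start=q0; accept=q10; q0-a>q1; q0-b>q2; q1-a>q3; q1-b>q4; q2-a>q5; q2-b>q2; q3-a>q3; q3-b>q3; q4-a>q6; q4-b>q4; q5-a>q3; q5-b>q7; q6-a>q3; q6-b>q8; q7-a>q6; q7-b>q9; q8-a>q3; q8-b>q10; q9-a>q10; q9-b>q9; q10-a>q3; q10-b>q10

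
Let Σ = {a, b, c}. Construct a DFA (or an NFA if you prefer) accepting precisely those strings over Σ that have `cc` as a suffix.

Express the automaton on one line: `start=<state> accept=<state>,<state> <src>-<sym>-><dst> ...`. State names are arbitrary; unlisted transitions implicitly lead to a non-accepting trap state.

start=q0 accept=q2 q0-a->q0 q0-b->q0 q0-c->q1 q1-a->q0 q1-b->q0 q1-c->q2 q2-a->q0 q2-b->q0 q2-c->q2

Let each state record the length of the longest suffix of the input read so far that is also a prefix of `cc`. q1 means the last symbol is `c`; q2 means the last 2 symbols are `cc`. Accept only at q2, where the string currently ends in `cc`.
        a   b   c  
>  q0   q0  q0  q1 
   q1   q0  q0  q2 
 * q2   q0  q0  q2 
(> = start, * = accepting)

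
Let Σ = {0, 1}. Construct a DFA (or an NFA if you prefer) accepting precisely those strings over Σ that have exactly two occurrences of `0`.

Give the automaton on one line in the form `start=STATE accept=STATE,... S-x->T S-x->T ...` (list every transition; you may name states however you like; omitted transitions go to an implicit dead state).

Count `0`s, saturating at 3: states S0 through S2 mean 0 through 2 `0`s seen; S3 means more than 2. Each `0` increments (capped at S3); other symbols loop. Accept from {S2}.
With 4 states:
        0   1  
>  S0   S1  S0 
   S1   S2  S1 
 * S2   S3  S2 
   S3   S3  S3 
(> = start, * = accepting)

start=S0 accept=S2 S0-0->S1 S0-1->S0 S1-0->S2 S1-1->S1 S2-0->S3 S2-1->S2 S3-0->S3 S3-1->S3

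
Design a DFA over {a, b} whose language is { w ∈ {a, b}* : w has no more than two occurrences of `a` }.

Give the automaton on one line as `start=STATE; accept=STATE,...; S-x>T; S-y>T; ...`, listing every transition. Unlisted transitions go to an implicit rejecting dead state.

start=S0; accept=S0,S1,S2; S0-a>S1; S0-b>S0; S1-a>S2; S1-b>S1; S2-a>S3; S2-b>S2; S3-a>S3; S3-b>S3

Count `a`s, saturating at 3: states S0 through S2 mean 0 through 2 `a`s seen; S3 means more than 2. Each `a` increments (capped at S3); other symbols loop. Accept from {S0, S1, S2}.
With 4 states:
        a   b  
>* S0   S1  S0 
 * S1   S2  S1 
 * S2   S3  S2 
   S3   S3  S3 
(> = start, * = accepting)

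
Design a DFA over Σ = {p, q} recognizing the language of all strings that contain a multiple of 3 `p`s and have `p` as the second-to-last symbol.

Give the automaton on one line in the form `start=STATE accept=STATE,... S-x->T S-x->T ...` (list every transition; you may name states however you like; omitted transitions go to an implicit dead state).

Run two small machines in parallel and take their product. The first has 3 states tracking the count of `p`s modulo 3; the second has 7 states tracking the last 2 symbols read. A product state is a pair (one from each), accepting exactly when both do.
A 15-state machine:
          p    q  
>  S0     S1   S2 
   S1     S3   S4 
   S2     S5   S6 
   S3     S7   S8 
   S4     S9  S10 
   S5     S3   S4 
   S6     S5   S6 
 * S7    S11  S12 
   S8    S13  S14 
   S9     S7   S8 
   S10    S9  S10 
   S11    S3   S4 
 * S12    S5   S6 
   S13   S11  S12 
   S14   S13  S14 
(> = start, * = accepting)

start=S0 accept=S7,S12 S0-p->S1 S0-q->S2 S1-p->S3 S1-q->S4 S2-p->S5 S2-q->S6 S3-p->S7 S3-q->S8 S4-p->S9 S4-q->S10 S5-p->S3 S5-q->S4 S6-p->S5 S6-q->S6 S7-p->S11 S7-q->S12 S8-p->S13 S8-q->S14 S9-p->S7 S9-q->S8 S10-p->S9 S10-q->S10 S11-p->S3 S11-q->S4 S12-p->S5 S12-q->S6 S13-p->S11 S13-q->S12 S14-p->S13 S14-q->S14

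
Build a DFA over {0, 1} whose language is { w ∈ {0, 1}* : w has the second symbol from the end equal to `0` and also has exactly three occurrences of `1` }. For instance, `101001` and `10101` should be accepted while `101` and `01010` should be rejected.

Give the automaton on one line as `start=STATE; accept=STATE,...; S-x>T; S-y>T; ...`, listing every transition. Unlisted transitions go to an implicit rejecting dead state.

start=S0; accept=S5,S8; S0-0>S0; S0-1>S1; S1-0>S1; S1-1>S2; S2-0>S3; S2-1>S4; S3-0>S3; S3-1>S5; S4-0>S6; S4-1>S7; S5-0>S6; S5-1>S7; S6-0>S8; S6-1>S7; S7-0>S7; S7-1>S7; S8-0>S8; S8-1>S7

Handle the two conditions separately and then intersect. One (7 states) tracks the last 2 symbols read; the other (5 states) tracks the count of `1`s, saturating at 4. Each combined state is a pair, one component from each; accept when both components accept. Minimizing collapses redundant product states.
With 9 states:
        0   1  
>  S0   S0  S1 
   S1   S1  S2 
   S2   S3  S4 
   S3   S3  S5 
   S4   S6  S7 
 * S5   S6  S7 
   S6   S8  S7 
   S7   S7  S7 
 * S8   S8  S7 
(> = start, * = accepting)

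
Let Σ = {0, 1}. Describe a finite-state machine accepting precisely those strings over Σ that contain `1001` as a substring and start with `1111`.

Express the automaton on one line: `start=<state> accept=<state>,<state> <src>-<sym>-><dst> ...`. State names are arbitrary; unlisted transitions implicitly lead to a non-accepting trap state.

start=A accept=N A-0->B A-1->C B-0->B B-1->D C-0->E C-1->F D-0->E D-1->D E-0->G E-1->D F-0->E F-1->H G-0->B G-1->I H-0->E H-1->J I-0->I I-1->I J-0->K J-1->J K-0->L K-1->J L-0->M L-1->N M-0->M M-1->J N-0->N N-1->N

Build one automaton per condition and run them in lockstep. The first has 5 states tracking whether and how much of `1001` has been seen; the second has 6 states tracking whether the input so far still matches the prefix `1111`. A product state is a pair (one from each), accepting exactly when both do.
       0  1 
>  A   B  C 
   B   B  D 
   C   E  F 
   D   E  D 
   E   G  D 
   F   E  H 
   G   B  I 
   H   E  J 
   I   I  I 
   J   K  J 
   K   L  J 
   L   M  N 
   M   M  J 
 * N   N  N 
(> = start, * = accepting)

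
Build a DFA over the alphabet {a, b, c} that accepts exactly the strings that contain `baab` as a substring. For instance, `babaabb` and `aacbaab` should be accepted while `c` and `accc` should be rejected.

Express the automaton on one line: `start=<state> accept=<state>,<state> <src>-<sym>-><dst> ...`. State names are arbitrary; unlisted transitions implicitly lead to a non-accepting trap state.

start=S0 accept=S4 S0-a->S0 S0-b->S1 S0-c->S0 S1-a->S2 S1-b->S1 S1-c->S0 S2-a->S3 S2-b->S1 S2-c->S0 S3-a->S0 S3-b->S4 S3-c->S0 S4-a->S4 S4-b->S4 S4-c->S4

States S0..S3 record the length of the longest prefix of `baab` that matches the current input suffix. Reaching S4 means `baab` has been seen, and we stay there forever. Accept from S4.
A 5-state machine:
        a   b   c  
>  S0   S0  S1  S0 
   S1   S2  S1  S0 
   S2   S3  S1  S0 
   S3   S0  S4  S0 
 * S4   S4  S4  S4 
(> = start, * = accepting)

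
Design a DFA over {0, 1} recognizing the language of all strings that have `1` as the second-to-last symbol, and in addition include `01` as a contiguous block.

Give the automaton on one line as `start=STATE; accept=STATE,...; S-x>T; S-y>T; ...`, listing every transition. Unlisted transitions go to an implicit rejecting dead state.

start=q0; accept=q7,q8; q0-0>q1; q0-1>q2; q1-0>q3; q1-1>q4; q2-0>q5; q2-1>q6; q3-0>q3; q3-1>q4; q4-0>q7; q4-1>q8; q5-0>q3; q5-1>q4; q6-0>q5; q6-1>q6; q7-0>q9; q7-1>q4; q8-0>q7; q8-1>q8; q9-0>q9; q9-1>q4

Build one automaton per condition and run them in lockstep. One (7 states) tracks the last 2 symbols read; the other (3 states) tracks whether and how much of `01` has been seen. Each combined state is a pair, one component from each; accept when both components accept.
With 10 states:
        0   1  
>  q0   q1  q2 
   q1   q3  q4 
   q2   q5  q6 
   q3   q3  q4 
   q4   q7  q8 
   q5   q3  q4 
   q6   q5  q6 
 * q7   q9  q4 
 * q8   q7  q8 
   q9   q9  q4 
(> = start, * = accepting)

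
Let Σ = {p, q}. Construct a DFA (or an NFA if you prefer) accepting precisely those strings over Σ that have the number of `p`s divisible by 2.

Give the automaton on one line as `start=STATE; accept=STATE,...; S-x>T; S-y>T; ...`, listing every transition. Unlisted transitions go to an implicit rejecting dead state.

Keep the running count of `p`s modulo 2: each `p` advances along the cycle s0 → s1 → s0 while other symbols loop. Accept at s0.
2 states suffice.
        p   q  
>* s0   s1  s0 
   s1   s0  s1 
(> = start, * = accepting)

start=s0; accept=s0; s0-p>s1; s0-q>s0; s1-p>s0; s1-q>s1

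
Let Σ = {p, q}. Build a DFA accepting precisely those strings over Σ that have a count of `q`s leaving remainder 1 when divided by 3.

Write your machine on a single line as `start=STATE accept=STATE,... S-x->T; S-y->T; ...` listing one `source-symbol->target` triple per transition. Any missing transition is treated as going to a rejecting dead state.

start=S0; accept=S1; S0-p->S0; S0-q->S1; S1-p->S1; S1-q->S2; S2-p->S2; S2-q->S0

Keep the running count of `q`s modulo 3: each `q` advances along the cycle S0 → S1 → S2 → S0 while other symbols loop. Accept at S1.
3 states suffice.
        p   q  
>  S0   S0  S1 
 * S1   S1  S2 
   S2   S2  S0 
(> = start, * = accepting)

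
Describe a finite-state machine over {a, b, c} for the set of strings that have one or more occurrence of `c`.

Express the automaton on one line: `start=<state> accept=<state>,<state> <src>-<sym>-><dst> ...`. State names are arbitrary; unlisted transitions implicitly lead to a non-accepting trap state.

Only the number of `c`s matters, and only up to 2. Make a chain S0 → S1 → S2 advanced by each `c` (with S2 absorbing); every other symbol self-loops. The accepting set is {S1, S2}.
With 3 states:
        a   b   c  
>  S0   S0  S0  S1 
 * S1   S1  S1  S2 
 * S2   S2  S2  S2 
(> = start, * = accepting)

start=S0 accept=S1,S2 S0-a->S0 S0-b->S0 S0-c->S1 S1-a->S1 S1-b->S1 S1-c->S2 S2-a->S2 S2-b->S2 S2-c->S2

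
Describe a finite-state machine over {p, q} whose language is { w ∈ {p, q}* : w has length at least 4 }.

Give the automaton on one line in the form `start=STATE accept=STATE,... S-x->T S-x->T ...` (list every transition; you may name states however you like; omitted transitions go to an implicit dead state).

start=s0 accept=s4,s5 s0-p->s1 s0-q->s1 s1-p->s2 s1-q->s2 s2-p->s3 s2-q->s3 s3-p->s4 s3-q->s4 s4-p->s5 s4-q->s5 s5-p->s5 s5-q->s5

We only need to distinguish lengths 0, 1, …, 4, and '>4'. Chain s0 → s1 → s2 → s3 → s4 → s5 on every symbol, with s5 looping. Accepting states: {s4, s5}.
A 6-state machine:
        p   q  
>  s0   s1  s1 
   s1   s2  s2 
   s2   s3  s3 
   s3   s4  s4 
 * s4   s5  s5 
 * s5   s5  s5 
(> = start, * = accepting)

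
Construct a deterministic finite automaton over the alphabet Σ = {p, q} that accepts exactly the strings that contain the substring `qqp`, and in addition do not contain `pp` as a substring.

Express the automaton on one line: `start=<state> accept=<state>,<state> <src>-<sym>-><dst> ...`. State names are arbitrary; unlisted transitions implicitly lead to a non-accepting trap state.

Handle the two conditions separately and then intersect. One (4 states) tracks whether and how much of `qqp` has been seen; the other (3 states) tracks partial matches of the forbidden pattern `pp`. Each combined state is a pair, one component from each; accept when both components accept.
With 10 states:
        p   q  
>  s0   s1  s2 
   s1   s3  s2 
   s2   s1  s4 
   s3   s3  s5 
   s4   s6  s4 
   s5   s3  s7 
 * s6   s8  s9 
   s7   s8  s7 
   s8   s8  s8 
 * s9   s6  s9 
(> = start, * = accepting)

start=s0 accept=s6,s9 s0-p->s1 s0-q->s2 s1-p->s3 s1-q->s2 s2-p->s1 s2-q->s4 s3-p->s3 s3-q->s5 s4-p->s6 s4-q->s4 s5-p->s3 s5-q->s7 s6-p->s8 s6-q->s9 s7-p->s8 s7-q->s7 s8-p->s8 s8-q->s8 s9-p->s6 s9-q->s9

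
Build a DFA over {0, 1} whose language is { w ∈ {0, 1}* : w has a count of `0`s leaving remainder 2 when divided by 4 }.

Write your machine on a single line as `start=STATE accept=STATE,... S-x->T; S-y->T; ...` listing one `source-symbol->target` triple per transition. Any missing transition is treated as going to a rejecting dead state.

Keep the running count of `0`s modulo 4: each `0` advances along the cycle S0 → S1 → S2 → S3 → S0 while other symbols loop. Accept at S2.
A 4-state machine:
        0   1  
>  S0   S1  S0 
   S1   S2  S1 
 * S2   S3  S2 
   S3   S0  S3 
(> = start, * = accepting)

start=S0; accept=S2; S0-0->S1; S0-1->S0; S1-0->S2; S1-1->S1; S2-0->S3; S2-1->S2; S3-0->S0; S3-1->S3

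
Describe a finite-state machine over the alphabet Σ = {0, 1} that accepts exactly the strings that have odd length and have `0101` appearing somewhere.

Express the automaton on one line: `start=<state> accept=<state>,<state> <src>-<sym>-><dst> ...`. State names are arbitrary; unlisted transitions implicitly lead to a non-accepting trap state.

start=S0 accept=S9 S0-0->S1 S0-1->S2 S1-0->S3 S1-1->S4 S2-0->S3 S2-1->S0 S3-0->S1 S3-1->S5 S4-0->S6 S4-1->S2 S5-0->S7 S5-1->S0 S6-0->S3 S6-1->S8 S7-0->S1 S7-1->S9 S8-0->S9 S8-1->S9 S9-0->S8 S9-1->S8

Build one automaton per condition and run them in lockstep. The first has 2 states tracking the input length modulo 2; the second has 5 states tracking whether and how much of `0101` has been seen. A product state is a pair (one from each), accepting exactly when both do.
With 10 states:
        0   1  
>  S0   S1  S2 
   S1   S3  S4 
   S2   S3  S0 
   S3   S1  S5 
   S4   S6  S2 
   S5   S7  S0 
   S6   S3  S8 
   S7   S1  S9 
   S8   S9  S9 
 * S9   S8  S8 
(> = start, * = accepting)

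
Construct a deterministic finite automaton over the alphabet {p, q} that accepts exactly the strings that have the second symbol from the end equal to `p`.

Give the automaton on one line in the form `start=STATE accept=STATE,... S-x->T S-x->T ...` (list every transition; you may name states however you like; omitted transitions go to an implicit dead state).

Because acceptance depends on a position counted from the end, the machine has to buffer the most recent 2 symbols. Make each state the string of the last up-to-2 symbols read; on input `x` shift the window left and append `x`. Accept when the buffered window has length 2 and begins with `p`.
A 7-state machine:
        p   q  
>  s0   s1  s2 
   s1   s3  s4 
   s2   s5  s6 
 * s3   s3  s4 
 * s4   s5  s6 
   s5   s3  s4 
   s6   s5  s6 
(> = start, * = accepting)

start=s0 accept=s3,s4 s0-p->s1 s0-q->s2 s1-p->s3 s1-q->s4 s2-p->s5 s2-q->s6 s3-p->s3 s3-q->s4 s4-p->s5 s4-q->s6 s5-p->s3 s5-q->s4 s6-p->s5 s6-q->s6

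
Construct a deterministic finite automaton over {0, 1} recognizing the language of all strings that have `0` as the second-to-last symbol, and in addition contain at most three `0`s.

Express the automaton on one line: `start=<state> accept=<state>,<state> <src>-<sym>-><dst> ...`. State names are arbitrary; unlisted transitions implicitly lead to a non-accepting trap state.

Run two small machines in parallel and take their product. The first has 7 states tracking the last 2 symbols read; the second has 5 states tracking the count of `0`s, saturating at 4. A product state is a pair (one from each), accepting exactly when both do. Equivalent product states are then merged.
       0  1 
>  A   B  A 
   B   C  D 
 * C   E  F 
 * D   G  H 
 * E   I  J 
 * F   K  L 
   G   E  F 
   H   G  H 
   I   I  I 
 * J   I  I 
   K   I  J 
   L   K  L 
(> = start, * = accepting)

start=A accept=C,D,E,F,J A-0->B A-1->A B-0->C B-1->D C-0->E C-1->F D-0->G D-1->H E-0->I E-1->J F-0->K F-1->L G-0->E G-1->F H-0->G H-1->H I-0->I I-1->I J-0->I J-1->I K-0->I K-1->J L-0->K L-1->L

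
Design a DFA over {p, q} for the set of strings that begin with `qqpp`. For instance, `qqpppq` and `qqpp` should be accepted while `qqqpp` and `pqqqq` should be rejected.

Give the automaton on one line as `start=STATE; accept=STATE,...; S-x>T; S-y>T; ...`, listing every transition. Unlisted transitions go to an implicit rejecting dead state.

Walk along `qqpp` while the input agrees: from A take `q` to B, and so on. Any deviation drops to the rejecting sink F. Once E is reached the prefix is confirmed and every continuation is accepted.
With 6 states:
       p  q 
>  A   F  B 
   B   F  C 
   C   D  F 
   D   E  F 
 * E   E  E 
   F   F  F 
(> = start, * = accepting)

start=A; accept=E; A-p>F; A-q>B; B-p>F; B-q>C; C-p>D; C-q>F; D-p>E; D-q>F; E-p>E; E-q>E; F-p>F; F-q>F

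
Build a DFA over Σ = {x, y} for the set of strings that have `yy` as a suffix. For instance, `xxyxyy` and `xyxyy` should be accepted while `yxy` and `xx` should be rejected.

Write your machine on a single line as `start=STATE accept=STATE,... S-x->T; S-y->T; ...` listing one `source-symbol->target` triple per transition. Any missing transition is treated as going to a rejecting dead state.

start=q0; accept=q2; q0-x->q0; q0-y->q1; q1-x->q0; q1-y->q2; q2-x->q0; q2-y->q2

Remember how much of `yy` the current input suffix matches. State q0 means no match yet; q1 means the last symbol is `y`; q2 means the last 2 symbols are `yy`. Only q2 accepts. On a mismatch, fall back to the longest proper suffix that is still a prefix of `yy`.
With 3 states:
        x   y  
>  q0   q0  q1 
   q1   q0  q2 
 * q2   q0  q2 
(> = start, * = accepting)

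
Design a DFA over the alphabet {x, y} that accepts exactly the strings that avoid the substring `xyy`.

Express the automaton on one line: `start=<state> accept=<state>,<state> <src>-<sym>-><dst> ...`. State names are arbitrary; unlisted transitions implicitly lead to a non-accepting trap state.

This is the complement of 'contains `xyy`'. Use the same substring-matching states — s0 through s3 holding how much of `xyy` has just been matched — but flip the accepting set: everything except the trap s3 accepts.
A 4-state machine:
        x   y  
>* s0   s1  s0 
 * s1   s1  s2 
 * s2   s1  s3 
   s3   s3  s3 
(> = start, * = accepting)

start=s0 accept=s0,s1,s2 s0-x->s1 s0-y->s0 s1-x->s1 s1-y->s2 s2-x->s1 s2-y->s3 s3-x->s3 s3-y->s3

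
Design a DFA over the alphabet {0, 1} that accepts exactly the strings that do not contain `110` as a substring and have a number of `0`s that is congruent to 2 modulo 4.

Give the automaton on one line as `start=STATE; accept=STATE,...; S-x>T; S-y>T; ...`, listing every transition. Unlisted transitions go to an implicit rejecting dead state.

Run two small machines in parallel and take their product. One (4 states) tracks partial matches of the forbidden pattern `110`; the other (4 states) tracks the count of `0`s modulo 4. Each combined state is a pair, one component from each; accept when both components accept.
A 16-state machine:
       0  1 
>  A   B  C 
   B   D  E 
   C   B  F 
 * D   G  H 
   E   D  I 
   F   J  F 
   G   A  K 
 * H   G  L 
   I   M  I 
   J   M  J 
   K   A  N 
 * L   O  L 
   M   O  M 
   N   P  N 
   O   P  O 
   P   J  P 
(> = start, * = accepting)

start=A; accept=D,H,L; A-0>B; A-1>C; B-0>D; B-1>E; C-0>B; C-1>F; D-0>G; D-1>H; E-0>D; E-1>I; F-0>J; F-1>F; G-0>A; G-1>K; H-0>G; H-1>L; I-0>M; I-1>I; J-0>M; J-1>J; K-0>A; K-1>N; L-0>O; L-1>L; M-0>O; M-1>M; N-0>P; N-1>N; O-0>P; O-1>O; P-0>J; P-1>P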